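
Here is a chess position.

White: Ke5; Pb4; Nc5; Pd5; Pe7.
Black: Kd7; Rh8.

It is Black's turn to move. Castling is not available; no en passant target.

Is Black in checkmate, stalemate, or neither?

Black to move; black king on d7.
In check: yes, from the white knight on c5.
King squares — c6: attacked by Pd5; d6: attacked by Ke5; e6: attacked by Nc5; c7: available; e7: available; c8: available; d8: attacked by Pe7; e8: available.
Legal moves for Black: Ke8, Kc8, Kxe7, Kc7.
Black is in check but has 4 legal moves → neither.

neither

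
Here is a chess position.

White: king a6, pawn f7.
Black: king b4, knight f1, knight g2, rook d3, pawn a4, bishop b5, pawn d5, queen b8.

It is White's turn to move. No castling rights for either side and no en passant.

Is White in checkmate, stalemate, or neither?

White to move; white king on a6.
In check: yes, from the black bishop on b5.
King squares — a5: attacked by Kb4; b5: attacked by Kb4; b6: attacked by Qb8; a7: attacked by Qb8; b7: attacked by Qb8.
Legal moves for White: none.
In check with no legal moves → checkmate.

checkmate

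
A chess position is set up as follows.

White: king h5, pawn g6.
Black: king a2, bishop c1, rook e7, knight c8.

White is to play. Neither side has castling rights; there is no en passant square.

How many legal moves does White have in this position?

3

White to move; king on h5.
In check: no.
Legal moves: Kh4, Kg4, g7.
Count: 3.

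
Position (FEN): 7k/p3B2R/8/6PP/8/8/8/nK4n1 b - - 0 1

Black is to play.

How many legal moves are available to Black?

2

Black to move; king on h8.
In check: yes, from the white rook on h7.
Legal moves: Kg8, Kxh7.
Count: 2.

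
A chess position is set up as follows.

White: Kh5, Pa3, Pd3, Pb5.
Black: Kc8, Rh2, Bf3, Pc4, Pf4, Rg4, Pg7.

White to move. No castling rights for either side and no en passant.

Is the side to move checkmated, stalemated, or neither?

White to move; white king on h5.
In check: yes, from the black rook on h2.
King squares — g4: attacked by Bf3; h4: attacked by Rh2; g5: attacked by Rg4; g6: attacked by Rg4; h6: attacked by Rh2.
Legal moves for White: none.
In check with no legal moves → checkmate.

checkmate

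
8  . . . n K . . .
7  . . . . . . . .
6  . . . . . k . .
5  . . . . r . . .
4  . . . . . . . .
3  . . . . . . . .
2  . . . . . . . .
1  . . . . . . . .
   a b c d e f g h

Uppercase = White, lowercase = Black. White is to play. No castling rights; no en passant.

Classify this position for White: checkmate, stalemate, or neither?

neither

White to move; white king on e8.
In check: yes, from the black rook on e5.
King squares — d7: available; e7: attacked by Re5; f7: attacked by Kf6; d8: available; f8: available.
Legal moves for White: Kf8, Kxd8, Kd7.
White is in check but has 3 legal moves → neither.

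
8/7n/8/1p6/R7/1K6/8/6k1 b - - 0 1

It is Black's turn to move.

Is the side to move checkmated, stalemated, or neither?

neither

Black to move; black king on g1.
In check: no.
Legal moves for Black: Nf8, Nf6, Ng5, Kh2, Kg2, Kf2, Kh1, Kf1, bxa4+, b4.
Black has 10 legal moves and is not in check → neither.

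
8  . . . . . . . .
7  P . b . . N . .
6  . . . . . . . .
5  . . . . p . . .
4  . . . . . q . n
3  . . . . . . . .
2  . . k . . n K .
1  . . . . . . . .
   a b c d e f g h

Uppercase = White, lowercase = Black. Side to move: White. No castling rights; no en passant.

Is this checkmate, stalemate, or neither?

neither

White to move; white king on g2.
In check: yes, from the black knight on h4.
King squares — f1: available; g1: available; h1: attacked by Nf2; f2: attacked by Qf4; h2: attacked by Qf4; f3: attacked by Qf4; g3: attacked by Qf4; h3: attacked by Nf2.
Legal moves for White: Kg1, Kf1.
White is in check but has 2 legal moves → neither.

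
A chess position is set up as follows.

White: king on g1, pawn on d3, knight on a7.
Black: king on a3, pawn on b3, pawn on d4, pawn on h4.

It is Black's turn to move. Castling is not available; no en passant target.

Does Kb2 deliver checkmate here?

no

After Kb2: white king on g1; in check: no.
White is not in check, so this cannot be checkmate.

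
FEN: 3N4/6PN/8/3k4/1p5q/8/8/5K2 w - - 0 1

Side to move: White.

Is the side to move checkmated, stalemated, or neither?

neither

White to move; white king on f1.
In check: no.
Legal moves for White: Nf7, Nb7, Ne6, Nc6, Nf8, Nf6+, Ng5, Kg2, Ke2, Kg1, g8=Q+, g8=R, g8=B+, g8=N.
White has 14 legal moves and is not in check → neither.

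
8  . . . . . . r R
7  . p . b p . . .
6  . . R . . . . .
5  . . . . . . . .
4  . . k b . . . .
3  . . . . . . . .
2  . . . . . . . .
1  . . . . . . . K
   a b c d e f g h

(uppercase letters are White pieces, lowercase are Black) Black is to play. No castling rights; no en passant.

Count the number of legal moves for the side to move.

Black to move; king on c4.
In check: yes, from the white rook on c6.
Legal moves: Kd5, Kb5, Kb4, Kd3, Kb3, Bxc6+, Bc5, bxc6.
Count: 8.

8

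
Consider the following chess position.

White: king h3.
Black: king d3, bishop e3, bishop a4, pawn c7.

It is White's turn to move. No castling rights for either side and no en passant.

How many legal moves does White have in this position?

White to move; king on h3.
In check: no.
Legal moves: Kh4, Kg4, Kg3, Kh2, Kg2.
Count: 5.

5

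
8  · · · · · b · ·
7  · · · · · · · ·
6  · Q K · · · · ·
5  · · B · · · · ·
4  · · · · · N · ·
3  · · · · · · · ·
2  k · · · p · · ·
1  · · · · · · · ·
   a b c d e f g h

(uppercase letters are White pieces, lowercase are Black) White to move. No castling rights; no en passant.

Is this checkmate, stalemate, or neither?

White to move; white king on c6.
In check: no.
Legal moves for White include: Kd7, Kc7, Kb7, Kd5, Kb5, Qd8, Qb8, Qc7, Qb7, Qa7+, Qa6+, Qb5, Qa5+, Qb4, Qb3+, Qb2+, Qb1+, Bxf8, ... (list truncated; more exist).
White has legal moves and is not in check → neither.

neither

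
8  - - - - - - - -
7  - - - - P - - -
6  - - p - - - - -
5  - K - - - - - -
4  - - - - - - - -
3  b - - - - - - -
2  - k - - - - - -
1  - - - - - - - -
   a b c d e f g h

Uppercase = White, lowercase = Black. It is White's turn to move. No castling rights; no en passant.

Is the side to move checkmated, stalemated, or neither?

White to move; white king on b5.
In check: yes, from the black pawn on c6.
Legal moves for White: Kxc6, Kb6, Ka6, Ka5, Kc4, Ka4.
White is in check but has 6 legal moves → neither.

neither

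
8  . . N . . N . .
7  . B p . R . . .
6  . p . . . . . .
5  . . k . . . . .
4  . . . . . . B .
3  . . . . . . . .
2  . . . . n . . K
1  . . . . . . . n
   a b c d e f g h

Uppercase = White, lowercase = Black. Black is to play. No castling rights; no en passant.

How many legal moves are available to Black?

14

Black to move; king on c5.
In check: no.
Legal moves: Kb5, Kd4, Kc4, Kb4, Nf4, Nd4, Neg3, Nc3, Ng1, Nc1, Nhg3, Nf2, c6, b5.
Count: 14.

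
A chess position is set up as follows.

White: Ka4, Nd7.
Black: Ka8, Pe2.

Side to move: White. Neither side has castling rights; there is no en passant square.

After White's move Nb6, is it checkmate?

no

After Nb6: black king on a8; in check: yes, from the white knight on b6.
Black has 3 legal replies: Kb8, Kb7, Ka7.
In check but a legal move exists → not checkmate.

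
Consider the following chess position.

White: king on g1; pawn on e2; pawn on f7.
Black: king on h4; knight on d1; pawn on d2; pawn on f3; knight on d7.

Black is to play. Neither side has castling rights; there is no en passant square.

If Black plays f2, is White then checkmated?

After f2: white king on g1; in check: yes, from the black pawn on f2.
White has 4 legal replies: Kh2, Kg2, Kh1, Kf1.
In check but a legal move exists → not checkmate.

no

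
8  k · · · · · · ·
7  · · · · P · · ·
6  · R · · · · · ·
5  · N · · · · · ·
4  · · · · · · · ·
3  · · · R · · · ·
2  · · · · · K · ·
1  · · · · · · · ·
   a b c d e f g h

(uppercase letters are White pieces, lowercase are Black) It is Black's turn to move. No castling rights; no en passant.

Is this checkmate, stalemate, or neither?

Black to move; black king on a8.
In check: no.
King squares — a7: attacked by Nb5; b7: attacked by Rb6; b8: attacked by Rb6.
Legal moves for Black: none.
Not in check and no legal moves → stalemate.

stalemate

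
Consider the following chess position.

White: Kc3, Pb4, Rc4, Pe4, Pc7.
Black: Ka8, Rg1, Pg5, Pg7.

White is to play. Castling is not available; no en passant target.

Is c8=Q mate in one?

After c8=Q: black king on a8; in check: yes, from the white queen on c8.
Black has 1 legal reply: Ka7.
In check but a legal move exists → not checkmate.

no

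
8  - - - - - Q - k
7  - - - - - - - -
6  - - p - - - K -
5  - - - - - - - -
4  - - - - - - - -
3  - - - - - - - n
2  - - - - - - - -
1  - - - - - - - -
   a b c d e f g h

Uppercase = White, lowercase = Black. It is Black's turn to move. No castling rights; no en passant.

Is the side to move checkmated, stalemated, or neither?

Black to move; black king on h8.
In check: yes, from the white queen on f8.
King squares — g7: attacked by Kg6; h7: attacked by Kg6; g8: attacked by Qf8.
Legal moves for Black: none.
In check with no legal moves → checkmate.

checkmate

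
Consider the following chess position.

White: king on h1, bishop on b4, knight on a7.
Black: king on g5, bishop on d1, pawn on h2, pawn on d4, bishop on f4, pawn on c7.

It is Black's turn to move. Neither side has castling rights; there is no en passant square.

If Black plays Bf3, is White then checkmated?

yes

After Bf3: white king on h1; in check: yes, from the black bishop on f3.
King squares — g1: attacked by Ph2; g2: attacked by Bf3; h2: attacked by Bf4.
White has no legal moves → checkmate.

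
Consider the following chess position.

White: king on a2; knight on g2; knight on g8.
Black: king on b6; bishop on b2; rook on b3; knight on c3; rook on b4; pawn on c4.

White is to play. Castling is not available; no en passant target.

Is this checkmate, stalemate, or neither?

checkmate

White to move; white king on a2.
In check: yes, from the black knight on c3.
King squares — a1: attacked by Bb2; b1: attacked by Nc3; b2: attacked by Rb3; a3: attacked by Bb2; b3: attacked by Rb4.
Legal moves for White: none.
In check with no legal moves → checkmate.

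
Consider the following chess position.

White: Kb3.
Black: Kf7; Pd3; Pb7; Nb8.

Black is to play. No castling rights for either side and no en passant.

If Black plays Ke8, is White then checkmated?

After Ke8: white king on b3; in check: no.
White is not in check, so this cannot be checkmate.

no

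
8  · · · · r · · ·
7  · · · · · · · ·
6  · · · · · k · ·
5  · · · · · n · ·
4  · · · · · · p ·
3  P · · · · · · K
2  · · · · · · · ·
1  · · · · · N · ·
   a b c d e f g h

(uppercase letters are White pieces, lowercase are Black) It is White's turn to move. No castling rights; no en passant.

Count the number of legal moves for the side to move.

3

White to move; king on h3.
In check: yes, from the black pawn on g4.
Legal moves: Kxg4, Kh2, Kg2.
Count: 3.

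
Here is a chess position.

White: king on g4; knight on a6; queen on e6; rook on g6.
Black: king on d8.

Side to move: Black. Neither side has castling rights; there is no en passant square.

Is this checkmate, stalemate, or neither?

Black to move; black king on d8.
In check: no.
King squares — c7: attacked by Na6; d7: attacked by Qe6; e7: attacked by Qe6; c8: attacked by Qe6; e8: attacked by Qe6.
Legal moves for Black: none.
Not in check and no legal moves → stalemate.

stalemate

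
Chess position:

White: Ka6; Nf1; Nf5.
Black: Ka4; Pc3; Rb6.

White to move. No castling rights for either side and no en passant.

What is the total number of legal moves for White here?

White to move; king on a6.
In check: yes, from the black rook on b6.
Legal moves: Ka7, Kxb6.
Count: 2.

2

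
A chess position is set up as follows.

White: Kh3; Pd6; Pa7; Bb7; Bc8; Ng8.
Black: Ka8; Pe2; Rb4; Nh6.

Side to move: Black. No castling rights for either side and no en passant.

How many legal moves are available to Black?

2

Black to move; king on a8.
In check: yes, from the white bishop on b7.
Legal moves: Kxa7, Rxb7.
Count: 2.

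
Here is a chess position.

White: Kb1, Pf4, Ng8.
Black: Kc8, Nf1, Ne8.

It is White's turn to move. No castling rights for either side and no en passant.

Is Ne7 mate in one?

After Ne7: black king on c8; in check: yes, from the white knight on e7.
Black has 5 legal replies: Kd8, Kb8, Kd7, Kc7, Kb7.
In check but a legal move exists → not checkmate.

no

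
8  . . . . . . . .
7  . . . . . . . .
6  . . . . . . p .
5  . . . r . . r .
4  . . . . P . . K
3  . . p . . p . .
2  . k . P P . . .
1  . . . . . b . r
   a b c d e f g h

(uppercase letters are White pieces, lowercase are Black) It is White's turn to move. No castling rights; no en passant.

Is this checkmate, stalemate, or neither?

White to move; white king on h4.
In check: yes, from the black rook on h1.
King squares — g3: attacked by Rg5; h3: attacked by Bf1; g4: attacked by Rg5; g5: attacked by Rd5; h5: attacked by Rh1.
Legal moves for White: none.
In check with no legal moves → checkmate.

checkmate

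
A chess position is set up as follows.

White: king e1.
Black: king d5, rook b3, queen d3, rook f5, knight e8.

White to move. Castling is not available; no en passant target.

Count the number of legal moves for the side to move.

0

White to move; king on e1.
In check: no.
Legal moves: none.
Count: 0.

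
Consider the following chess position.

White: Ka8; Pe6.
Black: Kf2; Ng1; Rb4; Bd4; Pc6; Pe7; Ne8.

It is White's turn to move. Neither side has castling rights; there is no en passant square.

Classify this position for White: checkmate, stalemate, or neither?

stalemate

White to move; white king on a8.
In check: no.
King squares — a7: attacked by Bd4; b7: attacked by Rb4; b8: attacked by Rb4.
Legal moves for White: none.
Not in check and no legal moves → stalemate.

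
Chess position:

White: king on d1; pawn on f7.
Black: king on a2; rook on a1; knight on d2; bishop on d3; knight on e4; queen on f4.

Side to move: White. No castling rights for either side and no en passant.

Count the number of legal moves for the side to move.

0

White to move; king on d1.
In check: yes, from the black rook on a1.
Legal moves: none.
Count: 0.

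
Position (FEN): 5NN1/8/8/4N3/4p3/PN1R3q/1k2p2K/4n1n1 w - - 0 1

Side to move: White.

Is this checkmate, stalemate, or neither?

neither

White to move; white king on h2.
In check: yes, from the black queen on h3.
King squares — g1: available; h1: attacked by Qh3; g2: attacked by Ne1; g3: attacked by Qh3; h3: attacked by Ng1.
Legal moves for White: Kxg1, Rxh3.
White is in check but has 2 legal moves → neither.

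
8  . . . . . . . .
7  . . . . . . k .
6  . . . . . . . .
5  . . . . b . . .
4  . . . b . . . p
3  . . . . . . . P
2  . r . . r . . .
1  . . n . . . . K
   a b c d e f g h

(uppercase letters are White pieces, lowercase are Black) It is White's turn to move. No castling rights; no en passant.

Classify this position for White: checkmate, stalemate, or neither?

White to move; white king on h1.
In check: no.
King squares — g1: attacked by Bd4; g2: attacked by Re2; h2: attacked by Re2.
Legal moves for White: none.
Not in check and no legal moves → stalemate.

stalemate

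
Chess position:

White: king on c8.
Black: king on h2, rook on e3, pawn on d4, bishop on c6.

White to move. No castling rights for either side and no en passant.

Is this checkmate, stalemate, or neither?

White to move; white king on c8.
In check: no.
Legal moves for White: Kd8, Kb8, Kc7.
White has 3 legal moves and is not in check → neither.

neither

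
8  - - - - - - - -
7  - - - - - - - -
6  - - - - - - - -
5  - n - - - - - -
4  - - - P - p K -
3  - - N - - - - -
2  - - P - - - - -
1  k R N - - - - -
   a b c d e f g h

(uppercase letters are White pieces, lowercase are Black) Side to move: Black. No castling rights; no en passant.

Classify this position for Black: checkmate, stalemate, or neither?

Black to move; black king on a1.
In check: yes, from the white rook on b1.
King squares — b1: attacked by Nc3; a2: attacked by Nc1; b2: attacked by Rb1.
Legal moves for Black: none.
In check with no legal moves → checkmate.

checkmate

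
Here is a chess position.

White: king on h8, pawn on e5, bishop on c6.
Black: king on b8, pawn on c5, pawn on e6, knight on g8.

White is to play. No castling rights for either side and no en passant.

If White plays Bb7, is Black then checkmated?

After Bb7: black king on b8; in check: no.
Black is not in check, so this cannot be checkmate.

no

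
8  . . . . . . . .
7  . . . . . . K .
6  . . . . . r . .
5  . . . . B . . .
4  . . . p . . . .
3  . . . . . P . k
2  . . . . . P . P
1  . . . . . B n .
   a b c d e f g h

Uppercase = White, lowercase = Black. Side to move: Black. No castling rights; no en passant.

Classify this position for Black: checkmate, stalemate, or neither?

Black to move; black king on h3.
In check: yes, from the white bishop on f1.
King squares — g2: attacked by Bf1; h2: attacked by Be5; g3: attacked by Pf2; g4: attacked by Pf3; h4: available.
Legal moves for Black: Kh4.
Black is in check but has 1 legal move → neither.

neither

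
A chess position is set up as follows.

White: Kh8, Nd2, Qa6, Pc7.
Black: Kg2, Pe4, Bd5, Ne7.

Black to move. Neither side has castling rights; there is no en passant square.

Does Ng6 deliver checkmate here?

no

After Ng6: white king on h8; in check: yes, from the black knight on g6.
White has 3 legal replies: Kh7, Kg7, Qxg6+.
In check but a legal move exists → not checkmate.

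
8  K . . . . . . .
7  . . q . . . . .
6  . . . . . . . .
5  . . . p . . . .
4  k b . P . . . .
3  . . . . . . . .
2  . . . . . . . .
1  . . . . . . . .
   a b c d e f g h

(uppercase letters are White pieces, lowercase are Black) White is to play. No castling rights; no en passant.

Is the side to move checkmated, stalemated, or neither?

White to move; white king on a8.
In check: no.
King squares — a7: attacked by Qc7; b7: attacked by Qc7; b8: attacked by Qc7.
Legal moves for White: none.
Not in check and no legal moves → stalemate.

stalemate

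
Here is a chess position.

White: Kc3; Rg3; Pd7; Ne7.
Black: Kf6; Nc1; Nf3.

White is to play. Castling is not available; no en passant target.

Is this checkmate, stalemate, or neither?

White to move; white king on c3.
In check: no.
Legal moves for White include: Ng8+, Nc8, Ng6, Nc6, Nf5, Nd5+, Rg8, Rg7, Rg6+, Rg5, Rg4, Rh3, Rxf3+, Rg2, Rg1, Kc4, Kb4, Kc2, ... (list truncated; more exist).
White has legal moves and is not in check → neither.

neither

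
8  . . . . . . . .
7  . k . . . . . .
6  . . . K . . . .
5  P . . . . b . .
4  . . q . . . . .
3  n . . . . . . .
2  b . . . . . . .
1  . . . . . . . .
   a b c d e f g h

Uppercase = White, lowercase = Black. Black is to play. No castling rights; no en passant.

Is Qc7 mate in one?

After Qc7: white king on d6; in check: yes, from the black queen on c7.
King squares — c5: attacked by Qc7; d5: attacked by Ba2; e5: attacked by Qc7; c6: attacked by Kb7; e6: attacked by Ba2; c7: attacked by Kb7; d7: attacked by Bf5; e7: attacked by Qc7.
White has no legal moves → checkmate.

yes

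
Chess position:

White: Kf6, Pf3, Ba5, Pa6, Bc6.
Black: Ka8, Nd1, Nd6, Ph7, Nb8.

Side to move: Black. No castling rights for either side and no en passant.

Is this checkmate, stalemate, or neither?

neither

Black to move; black king on a8.
In check: yes, from the white bishop on c6.
Legal moves for Black: Ka7, Nxc6, Nb7.
Black is in check but has 3 legal moves → neither.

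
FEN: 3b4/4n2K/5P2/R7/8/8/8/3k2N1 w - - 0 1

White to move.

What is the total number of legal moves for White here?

White to move; king on h7.
In check: no.
Legal moves: Kh8, Kg7, Kh6, Ra8, Ra7, Ra6, Rh5, Rg5, Rf5, Re5, Rd5+, Rc5, Rb5, Ra4, Ra3, Ra2, Ra1+, Nh3, Nf3, Ne2, fxe7, f7.
Count: 22.

22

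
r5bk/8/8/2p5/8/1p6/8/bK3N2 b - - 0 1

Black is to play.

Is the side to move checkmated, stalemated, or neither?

neither

Black to move; black king on h8.
In check: no.
Legal moves for Black include: Kh7, Kg7, Bh7+, Bf7, Be6, Bd5, Bc4, Rf8, Re8, Rd8, Rc8, Rb8, Ra7, Ra6, Ra5, Ra4, Ra3, Ra2, ... (list truncated; more exist).
Black has legal moves and is not in check → neither.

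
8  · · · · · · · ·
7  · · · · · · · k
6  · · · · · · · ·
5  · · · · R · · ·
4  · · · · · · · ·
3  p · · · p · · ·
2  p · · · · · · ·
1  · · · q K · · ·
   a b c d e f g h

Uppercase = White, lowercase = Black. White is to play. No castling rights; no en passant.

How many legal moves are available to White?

1

White to move; king on e1.
In check: yes, from the black queen on d1.
Legal moves: Kxd1.
Count: 1.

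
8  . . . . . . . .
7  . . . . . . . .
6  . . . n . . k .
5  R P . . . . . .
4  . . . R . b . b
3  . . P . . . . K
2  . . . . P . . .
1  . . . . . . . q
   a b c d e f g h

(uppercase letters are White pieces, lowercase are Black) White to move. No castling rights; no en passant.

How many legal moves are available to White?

1

White to move; king on h3.
In check: yes, from the black queen on h1.
Legal moves: Kg4.
Count: 1.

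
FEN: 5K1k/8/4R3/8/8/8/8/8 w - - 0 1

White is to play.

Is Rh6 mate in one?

yes

After Rh6: black king on h8; in check: yes, from the white rook on h6.
King squares — g7: attacked by Kf8; h7: attacked by Rh6; g8: attacked by Kf8.
Black has no legal moves → checkmate.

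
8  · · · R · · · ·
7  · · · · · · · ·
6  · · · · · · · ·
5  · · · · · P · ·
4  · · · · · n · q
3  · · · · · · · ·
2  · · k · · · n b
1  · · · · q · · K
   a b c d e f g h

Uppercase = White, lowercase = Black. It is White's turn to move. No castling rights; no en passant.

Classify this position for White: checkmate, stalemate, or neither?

White to move; white king on h1.
In check: yes, from the black queen on e1.
King squares — g1: attacked by Qe1; g2: attacked by Nf4; h2: attacked by Qh4.
Legal moves for White: none.
In check with no legal moves → checkmate.

checkmate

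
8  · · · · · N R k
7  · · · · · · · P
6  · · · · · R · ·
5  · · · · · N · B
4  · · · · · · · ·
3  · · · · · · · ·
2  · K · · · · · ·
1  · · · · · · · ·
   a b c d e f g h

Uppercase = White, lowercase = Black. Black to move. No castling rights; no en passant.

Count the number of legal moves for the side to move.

Black to move; king on h8.
In check: yes, from the white rook on g8.
Legal moves: none.
Count: 0.

0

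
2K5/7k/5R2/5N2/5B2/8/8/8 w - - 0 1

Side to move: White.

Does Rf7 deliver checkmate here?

no

After Rf7: black king on h7; in check: yes, from the white rook on f7.
Black has 3 legal replies: Kh8, Kg8, Kg6.
In check but a legal move exists → not checkmate.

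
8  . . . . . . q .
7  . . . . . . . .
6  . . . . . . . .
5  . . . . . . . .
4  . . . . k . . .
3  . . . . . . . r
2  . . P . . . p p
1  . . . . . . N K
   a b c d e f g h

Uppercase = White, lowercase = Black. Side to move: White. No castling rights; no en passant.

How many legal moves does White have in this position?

White to move; king on h1.
In check: yes, from the black pawn on g2.
Legal moves: none.
Count: 0.

0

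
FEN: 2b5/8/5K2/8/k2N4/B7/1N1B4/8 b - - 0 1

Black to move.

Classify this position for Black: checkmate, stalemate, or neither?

neither

Black to move; black king on a4.
In check: yes, from the white knight on b2.
King squares — a3: available; b3: attacked by Nd4; b4: attacked by Bd2; a5: attacked by Bd2; b5: attacked by Nd4.
Legal moves for Black: Kxa3.
Black is in check but has 1 legal move → neither.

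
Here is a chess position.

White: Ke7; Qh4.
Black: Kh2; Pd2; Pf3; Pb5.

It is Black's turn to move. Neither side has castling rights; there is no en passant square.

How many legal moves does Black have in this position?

Black to move; king on h2.
In check: yes, from the white queen on h4.
Legal moves: Kg2, Kg1.
Count: 2.

2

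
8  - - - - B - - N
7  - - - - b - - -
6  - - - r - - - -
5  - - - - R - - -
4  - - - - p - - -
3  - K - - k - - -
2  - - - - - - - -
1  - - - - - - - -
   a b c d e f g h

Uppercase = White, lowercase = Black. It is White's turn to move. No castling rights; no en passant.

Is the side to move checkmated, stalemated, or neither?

White to move; white king on b3.
In check: no.
Legal moves for White include: Nf7, Ng6, Bf7, Bd7, Bg6, Bc6, Bh5, Bb5, Ba4, Rxe7, Re6, Rh5, Rg5, Rf5, Rd5, Rc5, Rb5, Ra5, ... (list truncated; more exist).
White has legal moves and is not in check → neither.

neither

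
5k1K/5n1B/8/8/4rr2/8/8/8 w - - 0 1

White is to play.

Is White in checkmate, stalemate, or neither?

checkmate

White to move; white king on h8.
In check: yes, from the black knight on f7.
King squares — g7: attacked by Kf8; h7: own bishop; g8: attacked by Kf8.
Legal moves for White: none.
In check with no legal moves → checkmate.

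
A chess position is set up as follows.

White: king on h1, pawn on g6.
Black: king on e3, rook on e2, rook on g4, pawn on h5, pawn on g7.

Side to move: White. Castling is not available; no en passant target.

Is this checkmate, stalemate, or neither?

White to move; white king on h1.
In check: no.
King squares — g1: attacked by Rg4; g2: attacked by Re2; h2: attacked by Re2.
Legal moves for White: none.
Not in check and no legal moves → stalemate.

stalemate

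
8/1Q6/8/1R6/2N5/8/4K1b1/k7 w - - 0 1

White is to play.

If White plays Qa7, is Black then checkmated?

After Qa7: black king on a1; in check: yes, from the white queen on a7.
King squares — b1: attacked by Rb5; a2: attacked by Qa7; b2: attacked by Nc4.
Black has no legal moves → checkmate.

yes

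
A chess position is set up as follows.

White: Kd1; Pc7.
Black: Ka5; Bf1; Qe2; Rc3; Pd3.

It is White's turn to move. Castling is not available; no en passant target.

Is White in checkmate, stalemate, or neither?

White to move; white king on d1.
In check: yes, from the black queen on e2.
King squares — c1: attacked by Rc3; e1: attacked by Qe2; c2: attacked by Qe2; d2: attacked by Qe2; e2: attacked by Bf1.
Legal moves for White: none.
In check with no legal moves → checkmate.

checkmate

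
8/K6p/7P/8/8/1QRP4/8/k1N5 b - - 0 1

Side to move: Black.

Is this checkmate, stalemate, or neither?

stalemate

Black to move; black king on a1.
In check: no.
King squares — b1: attacked by Qb3; a2: attacked by Nc1; b2: attacked by Qb3.
Legal moves for Black: none.
Not in check and no legal moves → stalemate.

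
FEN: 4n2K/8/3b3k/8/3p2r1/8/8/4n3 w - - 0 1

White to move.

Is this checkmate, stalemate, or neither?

stalemate

White to move; white king on h8.
In check: no.
King squares — g7: attacked by Rg4; h7: attacked by Kh6; g8: attacked by Rg4.
Legal moves for White: none.
Not in check and no legal moves → stalemate.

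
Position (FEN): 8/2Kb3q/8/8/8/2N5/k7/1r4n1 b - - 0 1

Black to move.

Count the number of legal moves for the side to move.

4

Black to move; king on a2.
In check: yes, from the white knight on c3.
Legal moves: Kb3, Ka3, Kb2, Ka1.
Count: 4.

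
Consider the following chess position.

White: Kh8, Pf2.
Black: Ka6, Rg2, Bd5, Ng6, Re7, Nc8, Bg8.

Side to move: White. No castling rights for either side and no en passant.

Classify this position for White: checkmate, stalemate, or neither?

White to move; white king on h8.
In check: yes, from the black knight on g6.
King squares — g7: attacked by Re7; h7: attacked by Re7; g8: attacked by Bd5.
Legal moves for White: none.
In check with no legal moves → checkmate.

checkmate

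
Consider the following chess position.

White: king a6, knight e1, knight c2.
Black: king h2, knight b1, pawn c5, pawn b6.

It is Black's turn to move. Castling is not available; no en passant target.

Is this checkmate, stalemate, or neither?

Black to move; black king on h2.
In check: no.
Legal moves for Black: Kh3, Kg3, Kh1, Kg1, Nc3, Na3, Nd2, b5, c4.
Black has 9 legal moves and is not in check → neither.

neither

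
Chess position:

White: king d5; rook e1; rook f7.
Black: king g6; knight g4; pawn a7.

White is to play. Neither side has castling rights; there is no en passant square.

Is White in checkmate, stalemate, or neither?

White to move; white king on d5.
In check: no.
Legal moves for White include: Rf8, Rh7, Rg7+, Rfe7, Rd7, Rc7, Rb7, Rxa7, Rf6+, Rf5, Rf4, Rf3, Rf2, Rff1, Ke6, Kd6, Kc6, Kc5, ... (list truncated; more exist).
White has legal moves and is not in check → neither.

neither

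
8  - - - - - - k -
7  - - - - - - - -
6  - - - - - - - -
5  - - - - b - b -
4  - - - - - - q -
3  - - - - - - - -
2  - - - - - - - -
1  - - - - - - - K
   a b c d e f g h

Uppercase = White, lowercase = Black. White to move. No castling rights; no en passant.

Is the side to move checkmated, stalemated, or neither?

White to move; white king on h1.
In check: no.
King squares — g1: attacked by Qg4; g2: attacked by Qg4; h2: attacked by Be5.
Legal moves for White: none.
Not in check and no legal moves → stalemate.

stalemate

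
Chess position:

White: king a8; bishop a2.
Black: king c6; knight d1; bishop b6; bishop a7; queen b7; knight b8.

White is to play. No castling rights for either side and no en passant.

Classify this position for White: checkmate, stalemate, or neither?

checkmate

White to move; white king on a8.
In check: yes, from the black queen on b7.
King squares — a7: attacked by Bb6; b7: attacked by Kc6; b8: attacked by Ba7.
Legal moves for White: none.
In check with no legal moves → checkmate.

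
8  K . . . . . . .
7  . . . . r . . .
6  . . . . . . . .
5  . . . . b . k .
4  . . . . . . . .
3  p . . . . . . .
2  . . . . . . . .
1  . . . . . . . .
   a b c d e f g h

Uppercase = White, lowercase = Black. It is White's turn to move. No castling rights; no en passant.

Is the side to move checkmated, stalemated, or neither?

stalemate

White to move; white king on a8.
In check: no.
King squares — a7: attacked by Re7; b7: attacked by Re7; b8: attacked by Be5.
Legal moves for White: none.
Not in check and no legal moves → stalemate.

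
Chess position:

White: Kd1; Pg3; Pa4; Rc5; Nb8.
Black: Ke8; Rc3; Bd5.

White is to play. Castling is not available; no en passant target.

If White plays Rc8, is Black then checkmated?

After Rc8: black king on e8; in check: yes, from the white rook on c8.
Black has 3 legal replies: Kf7, Ke7, Rxc8.
In check but a legal move exists → not checkmate.

no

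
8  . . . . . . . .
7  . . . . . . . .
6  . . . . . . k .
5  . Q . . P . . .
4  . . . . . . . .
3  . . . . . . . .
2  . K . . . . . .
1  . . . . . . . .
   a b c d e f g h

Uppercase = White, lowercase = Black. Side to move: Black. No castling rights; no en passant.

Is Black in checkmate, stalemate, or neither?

neither

Black to move; black king on g6.
In check: no.
Legal moves for Black: Kh7, Kg7, Kf7, Kh6, Kh5, Kg5, Kf5.
Black has 7 legal moves and is not in check → neither.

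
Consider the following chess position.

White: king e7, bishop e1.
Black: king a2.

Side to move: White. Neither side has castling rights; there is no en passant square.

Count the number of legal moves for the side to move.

15

White to move; king on e7.
In check: no.
Legal moves: Kf8, Ke8, Kd8, Kf7, Kd7, Kf6, Ke6, Kd6, Ba5, Bh4, Bb4, Bg3, Bc3, Bf2, Bd2.
Count: 15.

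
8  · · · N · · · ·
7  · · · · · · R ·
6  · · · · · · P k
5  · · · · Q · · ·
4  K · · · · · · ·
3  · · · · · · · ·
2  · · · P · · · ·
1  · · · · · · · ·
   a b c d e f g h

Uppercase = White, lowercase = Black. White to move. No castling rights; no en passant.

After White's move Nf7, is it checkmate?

After Nf7: black king on h6; in check: yes, from the white knight on f7.
King squares — g5: attacked by Qe5; h5: attacked by Qe5; g6: attacked by Rg7; g7: attacked by Qe5; h7: attacked by Pg6.
Black has no legal moves → checkmate.

yes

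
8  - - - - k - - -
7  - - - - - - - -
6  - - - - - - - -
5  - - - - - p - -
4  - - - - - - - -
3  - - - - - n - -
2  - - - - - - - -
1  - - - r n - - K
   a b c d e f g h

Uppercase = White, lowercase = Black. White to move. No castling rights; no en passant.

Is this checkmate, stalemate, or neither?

White to move; white king on h1.
In check: no.
King squares — g1: attacked by Nf3; g2: attacked by Ne1; h2: attacked by Nf3.
Legal moves for White: none.
Not in check and no legal moves → stalemate.

stalemate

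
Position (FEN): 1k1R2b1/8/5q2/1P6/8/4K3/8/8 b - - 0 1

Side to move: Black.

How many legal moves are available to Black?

4

Black to move; king on b8.
In check: yes, from the white rook on d8.
Legal moves: Kc7, Kb7, Ka7, Qxd8.
Count: 4.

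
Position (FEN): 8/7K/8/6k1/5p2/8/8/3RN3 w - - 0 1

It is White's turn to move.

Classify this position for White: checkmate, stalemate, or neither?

neither

White to move; white king on h7.
In check: no.
Legal moves for White: Kh8, Kg8, Kg7, Nf3+, Nd3, Ng2, Nc2, Rd8, Rd7, Rd6, Rd5+, Rd4, Rd3, Rd2, Rc1, Rb1, Ra1.
White has 17 legal moves and is not in check → neither.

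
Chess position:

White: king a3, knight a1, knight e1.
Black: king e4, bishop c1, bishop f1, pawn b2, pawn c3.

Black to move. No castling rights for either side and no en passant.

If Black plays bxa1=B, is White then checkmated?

After bxa1=B: white king on a3; in check: yes, from the black bishop on c1.
White has 4 legal replies: Kb4, Ka4, Kb3, Ka2.
In check but a legal move exists → not checkmate.

no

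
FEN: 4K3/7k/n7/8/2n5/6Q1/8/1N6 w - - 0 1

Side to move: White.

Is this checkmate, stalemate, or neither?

White to move; white king on e8.
In check: no.
Legal moves for White include: Kf8, Kd8, Kf7, Ke7, Kd7, Qg8+, Qb8, Qg7+, Qc7+, Qg6+, Qd6, Qg5, Qe5, Qh4+, Qg4, Qf4, Qh3+, Qf3, ... (list truncated; more exist).
White has legal moves and is not in check → neither.

neither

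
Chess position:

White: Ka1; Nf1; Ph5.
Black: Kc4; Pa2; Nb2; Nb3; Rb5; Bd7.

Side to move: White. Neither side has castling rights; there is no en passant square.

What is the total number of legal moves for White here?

White to move; king on a1.
In check: yes, from the black knight on b3.
Legal moves: Kxb2, Kxa2.
Count: 2.

2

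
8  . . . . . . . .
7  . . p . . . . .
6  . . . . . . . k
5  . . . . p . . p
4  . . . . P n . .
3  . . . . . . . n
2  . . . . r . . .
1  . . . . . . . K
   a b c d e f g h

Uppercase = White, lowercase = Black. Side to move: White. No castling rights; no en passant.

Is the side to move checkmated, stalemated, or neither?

stalemate

White to move; white king on h1.
In check: no.
King squares — g1: attacked by Nh3; g2: attacked by Re2; h2: attacked by Re2.
Legal moves for White: none.
Not in check and no legal moves → stalemate.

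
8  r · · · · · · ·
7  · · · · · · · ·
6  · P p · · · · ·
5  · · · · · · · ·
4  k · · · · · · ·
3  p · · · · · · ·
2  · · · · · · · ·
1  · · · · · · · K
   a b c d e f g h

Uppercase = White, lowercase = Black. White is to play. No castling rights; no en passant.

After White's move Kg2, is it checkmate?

no

After Kg2: black king on a4; in check: no.
Black is not in check, so this cannot be checkmate.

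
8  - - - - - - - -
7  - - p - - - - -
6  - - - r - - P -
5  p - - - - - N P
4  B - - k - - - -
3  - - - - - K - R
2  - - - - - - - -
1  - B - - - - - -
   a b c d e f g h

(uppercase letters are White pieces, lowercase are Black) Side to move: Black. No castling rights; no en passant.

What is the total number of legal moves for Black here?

16

Black to move; king on d4.
In check: no.
Legal moves: Rd8, Rd7, Rxg6, Rf6+, Re6, Rc6, Rb6, Ra6, Rd5, Ke5, Kd5, Kc5, Kc4, Kc3, c6, c5.
Count: 16.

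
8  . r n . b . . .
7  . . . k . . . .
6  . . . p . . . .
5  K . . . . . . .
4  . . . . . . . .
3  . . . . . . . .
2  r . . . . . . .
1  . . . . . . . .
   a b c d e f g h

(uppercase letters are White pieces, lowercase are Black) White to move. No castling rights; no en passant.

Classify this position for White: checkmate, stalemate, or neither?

checkmate

White to move; white king on a5.
In check: yes, from the black rook on a2.
King squares — a4: attacked by Ra2; b4: attacked by Rb8; b5: attacked by Rb8; a6: attacked by Ra2; b6: attacked by Rb8.
Legal moves for White: none.
In check with no legal moves → checkmate.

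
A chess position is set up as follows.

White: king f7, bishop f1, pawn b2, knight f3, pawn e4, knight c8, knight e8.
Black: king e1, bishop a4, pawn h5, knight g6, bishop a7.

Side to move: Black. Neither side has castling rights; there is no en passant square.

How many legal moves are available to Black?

Black to move; king on e1.
In check: yes, from the white knight on f3.
Legal moves: Kf2, Kxf1, Kd1.
Count: 3.

3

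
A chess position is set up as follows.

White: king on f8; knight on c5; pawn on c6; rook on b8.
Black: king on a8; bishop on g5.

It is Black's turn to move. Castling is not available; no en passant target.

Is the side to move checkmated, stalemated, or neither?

Black to move; black king on a8.
In check: yes, from the white rook on b8.
Legal moves for Black: Kxb8, Ka7.
Black is in check but has 2 legal moves → neither.

neither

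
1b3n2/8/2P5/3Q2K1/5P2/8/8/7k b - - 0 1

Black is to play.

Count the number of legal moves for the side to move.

2

Black to move; king on h1.
In check: yes, from the white queen on d5.
Legal moves: Kh2, Kg1.
Count: 2.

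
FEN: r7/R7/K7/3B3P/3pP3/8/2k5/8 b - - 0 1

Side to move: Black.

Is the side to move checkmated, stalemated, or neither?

Black to move; black king on c2.
In check: no.
Legal moves for Black: Rh8, Rg8, Rf8, Re8, Rd8, Rc8, Rb8, Rxa7+, Kd3, Kc3, Kd2, Kb2, Kd1, Kc1, Kb1, d3.
Black has 16 legal moves and is not in check → neither.

neither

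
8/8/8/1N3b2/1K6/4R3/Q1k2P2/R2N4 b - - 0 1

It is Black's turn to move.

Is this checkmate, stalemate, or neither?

checkmate

Black to move; black king on c2.
In check: yes, from the white queen on a2.
King squares — b1: attacked by Ra1; c1: attacked by Ra1; d1: attacked by Ra1; b2: attacked by Nd1; d2: attacked by Qa2; b3: attacked by Qa2; c3: attacked by Nd1; d3: attacked by Re3.
Legal moves for Black: none.
In check with no legal moves → checkmate.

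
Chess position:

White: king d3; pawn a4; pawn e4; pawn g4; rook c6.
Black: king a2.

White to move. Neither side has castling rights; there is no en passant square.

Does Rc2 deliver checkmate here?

no

After Rc2: black king on a2; in check: yes, from the white rook on c2.
Black has 4 legal replies: Kb3, Ka3, Kb1, Ka1.
In check but a legal move exists → not checkmate.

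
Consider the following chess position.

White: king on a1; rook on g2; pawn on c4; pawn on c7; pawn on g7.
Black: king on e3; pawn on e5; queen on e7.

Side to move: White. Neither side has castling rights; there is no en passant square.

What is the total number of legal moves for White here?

24

White to move; king on a1.
In check: no.
Legal moves: Rg6, Rg5, Rg4, Rg3+, Rh2, Rf2, Re2+, Rd2, Rc2, Rb2, Ra2, Rg1, Kb2, Ka2, Kb1, g8=Q, g8=R, g8=B, g8=N, c8=Q, c8=R, c8=B, c8=N, c5.
Count: 24.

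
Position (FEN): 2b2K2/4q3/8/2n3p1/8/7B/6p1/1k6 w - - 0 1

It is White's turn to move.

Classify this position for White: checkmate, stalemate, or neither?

neither

White to move; white king on f8.
In check: yes, from the black queen on e7.
King squares — e7: available; f7: attacked by Qe7; g7: attacked by Qe7; e8: attacked by Qe7; g8: available.
Legal moves for White: Kg8, Kxe7.
White is in check but has 2 legal moves → neither.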